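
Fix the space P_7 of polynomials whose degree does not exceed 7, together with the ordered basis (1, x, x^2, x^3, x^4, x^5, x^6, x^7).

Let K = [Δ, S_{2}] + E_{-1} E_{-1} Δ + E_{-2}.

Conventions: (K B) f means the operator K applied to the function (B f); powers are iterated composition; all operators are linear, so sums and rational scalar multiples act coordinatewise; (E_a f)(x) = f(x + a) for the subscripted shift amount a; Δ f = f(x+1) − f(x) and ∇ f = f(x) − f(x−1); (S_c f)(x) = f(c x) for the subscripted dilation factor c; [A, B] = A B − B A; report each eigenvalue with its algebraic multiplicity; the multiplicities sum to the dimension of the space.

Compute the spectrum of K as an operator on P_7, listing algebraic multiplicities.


λ = 1 (multiplicity 8)

image of 1: 1
image of x: x
image of x^2: x^2 + 2x + 4
image of x^3: x^3 + 9x^2 + 21x + 6
image of x^4: x^4 + 28x^3 + 78x^2 + 52x + 16
image of x^5: x^5 + 75x^4 + 250x^3 + 270x^2 + 155x + 30
image of x^6: x^6 + 186x^5 + 735x^4 + 1100x^3 + 915x^2 + 366x + 64
image of x^7: x^7 + 441x^6 + 2037x^5 + 3885x^4 + 4235x^3 + 2583x^2 + 889x + 126
the matrix is upper triangular; its diagonal is (1, 1, 1, 1, 1, 1, 1, 1)
for a triangular matrix the eigenvalues are the diagonal entries, with algebraic multiplicity their repetition count


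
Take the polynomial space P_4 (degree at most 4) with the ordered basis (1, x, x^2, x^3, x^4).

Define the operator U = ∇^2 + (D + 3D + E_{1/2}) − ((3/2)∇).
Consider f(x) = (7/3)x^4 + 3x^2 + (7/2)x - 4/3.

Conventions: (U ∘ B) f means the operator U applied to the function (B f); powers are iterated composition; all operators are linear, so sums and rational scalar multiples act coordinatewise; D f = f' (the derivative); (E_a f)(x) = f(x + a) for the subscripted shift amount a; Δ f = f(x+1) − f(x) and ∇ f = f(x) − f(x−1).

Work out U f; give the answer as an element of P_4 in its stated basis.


∇ f = (28/3)x^3 - 14x^2 + (46/3)x - 11/6
∇ ∇ f = 28x^2 - 56x + 116/3
D f = (28/3)x^3 + 6x + 7/2
D f = (28/3)x^3 + 6x + 7/2
(3D) f = 28x^3 + 18x + 21/2
E_{1/2} f = (7/3)x^4 + (14/3)x^3 + (13/2)x^2 + (23/3)x + 21/16
(D + 3D + E_{1/2}) f = (7/3)x^4 + 42x^3 + (13/2)x^2 + (95/3)x + 245/16
∇ f = (28/3)x^3 - 14x^2 + (46/3)x - 11/6
((3/2)∇) f = 14x^3 - 21x^2 + 23x - 11/4
(-((3/2)∇)) f = -14x^3 + 21x^2 - 23x + 11/4
(∇^2 + (D + 3D + E_{1/2}) − ((3/2)∇)) f = (7/3)x^4 + 28x^3 + (111/2)x^2 - (142/3)x + 2723/48

the image equals g(x) = (7/3)x^4 + 28x^3 + (111/2)x^2 - (142/3)x + 2723/48


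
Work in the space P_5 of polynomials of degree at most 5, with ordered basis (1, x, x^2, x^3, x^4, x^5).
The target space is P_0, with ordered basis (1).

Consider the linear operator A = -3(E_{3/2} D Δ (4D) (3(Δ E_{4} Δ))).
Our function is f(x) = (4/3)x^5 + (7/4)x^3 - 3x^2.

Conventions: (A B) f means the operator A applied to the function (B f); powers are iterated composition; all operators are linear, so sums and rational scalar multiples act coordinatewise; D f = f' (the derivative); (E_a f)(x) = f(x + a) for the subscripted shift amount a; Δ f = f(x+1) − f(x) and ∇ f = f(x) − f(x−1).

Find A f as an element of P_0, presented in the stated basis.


Δ f = (20/3)x^4 + (40/3)x^3 + (223/12)x^2 + (71/12)x + 1/12
E_{4} Δ f = (20/3)x^4 + 120x^3 + (9823/12)x^2 + (10005/4)x + 34573/12
Δ E_{4} Δ f = (80/3)x^3 + 400x^2 + (12143/6)x + 6893/2
(3(Δ E_{4} Δ)) f = 80x^3 + 1200x^2 + (12143/2)x + 20679/2
D (3(Δ E_{4} Δ)) f = 240x^2 + 2400x + 12143/2
(4D) (3(Δ E_{4} Δ)) f = 960x^2 + 9600x + 24286
Δ (4D) (3(Δ E_{4} Δ)) f = 1920x + 10560
D Δ (4D) (3(Δ E_{4} Δ)) f = 1920
E_{3/2} (D Δ (4D)) (3(Δ E_{4} Δ)) f = 1920
(-3(E_{3/2} D Δ (4D) (3(Δ E_{4} Δ)))) f = -5760

the result is g(x) = -5760


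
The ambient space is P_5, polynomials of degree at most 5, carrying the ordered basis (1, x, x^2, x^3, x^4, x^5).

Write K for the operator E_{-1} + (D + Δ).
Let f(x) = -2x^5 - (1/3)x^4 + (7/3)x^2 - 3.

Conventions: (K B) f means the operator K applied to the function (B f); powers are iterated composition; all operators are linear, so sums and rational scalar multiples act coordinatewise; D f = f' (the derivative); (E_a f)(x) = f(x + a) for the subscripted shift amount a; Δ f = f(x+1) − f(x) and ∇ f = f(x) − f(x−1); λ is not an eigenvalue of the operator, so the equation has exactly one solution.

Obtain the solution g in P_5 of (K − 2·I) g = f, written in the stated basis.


the result is g(x) = 2x^5 + (31/3)x^4 + (244/3)x^3 + (1097/3)x^2 + (3718/3)x + 5983/3

write g with unknown coordinates in the stated basis and equate coefficients in (K − 2·I) g = f
solving from the highest basis element down gives g = 2x^5 + (31/3)x^4 + (244/3)x^3 + (1097/3)x^2 + (3718/3)x + 5983/3
check: K g = 2x^5 + (61/3)x^4 + (488/3)x^3 + (2201/3)x^2 + (7436/3)x + 11957/3
so K g − 2·g = -2x^5 - (1/3)x^4 + (7/3)x^2 - 3 = f ✓


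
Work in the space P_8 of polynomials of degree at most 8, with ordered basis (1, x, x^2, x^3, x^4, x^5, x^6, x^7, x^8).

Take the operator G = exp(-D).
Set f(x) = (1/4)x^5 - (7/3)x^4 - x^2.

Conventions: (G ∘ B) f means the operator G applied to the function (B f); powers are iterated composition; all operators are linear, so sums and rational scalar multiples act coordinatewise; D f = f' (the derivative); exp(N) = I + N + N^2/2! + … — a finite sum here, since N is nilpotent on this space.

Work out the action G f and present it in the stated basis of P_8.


order-1 term: -(5/4)x^4 + (28/3)x^3 + 2x
order-2 term: (5/2)x^3 - 14x^2 - 1
order-3 term: -(5/2)x^2 + (28/3)x
order-4 term: (5/4)x - 7/3
order-5 term: -1/4
the series for exp(-D) f terminates at order 5
exp(-D) f = (1/4)x^5 - (43/12)x^4 + (71/6)x^3 - (35/2)x^2 + (151/12)x - 43/12

the image equals g(x) = (1/4)x^5 - (43/12)x^4 + (71/6)x^3 - (35/2)x^2 + (151/12)x - 43/12


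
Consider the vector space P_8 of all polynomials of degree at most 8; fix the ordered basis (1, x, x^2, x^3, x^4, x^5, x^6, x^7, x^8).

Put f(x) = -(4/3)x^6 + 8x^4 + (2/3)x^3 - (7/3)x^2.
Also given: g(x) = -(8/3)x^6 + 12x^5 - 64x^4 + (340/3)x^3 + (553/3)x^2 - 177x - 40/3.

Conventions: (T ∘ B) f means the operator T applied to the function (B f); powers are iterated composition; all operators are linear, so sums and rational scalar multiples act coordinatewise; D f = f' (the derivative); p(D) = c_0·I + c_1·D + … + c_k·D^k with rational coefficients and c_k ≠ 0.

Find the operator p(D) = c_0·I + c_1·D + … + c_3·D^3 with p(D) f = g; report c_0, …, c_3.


p(D) = 2·I − (3/2)·D + 2·D^2 − D^3, i.e. c_0 = 2, c_1 = -3/2, c_2 = 2, c_3 = -1

D^0 f = -(4/3)x^6 + 8x^4 + (2/3)x^3 - (7/3)x^2
D^1 f = -8x^5 + 32x^3 + 2x^2 - (14/3)x
D^2 f = -40x^4 + 96x^2 + 4x - 14/3
D^3 f = -160x^3 + 192x + 4
matching coefficients of g against c_0 f + c_1 Df + … from the top degree down determines the c_i
solution: c_0 = 2, c_1 = -3/2, c_2 = 2, c_3 = -1


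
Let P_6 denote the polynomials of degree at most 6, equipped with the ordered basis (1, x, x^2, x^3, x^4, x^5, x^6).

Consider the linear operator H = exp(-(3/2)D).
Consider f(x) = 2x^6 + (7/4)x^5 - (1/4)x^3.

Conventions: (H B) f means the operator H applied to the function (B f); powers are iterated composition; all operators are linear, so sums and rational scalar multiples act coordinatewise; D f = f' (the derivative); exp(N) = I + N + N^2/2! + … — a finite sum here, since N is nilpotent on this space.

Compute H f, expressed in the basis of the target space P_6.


order-1 term: -18x^5 - (105/8)x^4 + (9/8)x^2
order-2 term: (135/2)x^4 + (315/8)x^3 - (27/16)x
order-3 term: -135x^3 - (945/16)x^2 + 27/32
order-4 term: (1215/8)x^2 + (2835/64)x
order-5 term: -(729/8)x - 1701/128
order-6 term: 729/32
the series for exp(-(3/2)D) f terminates at order 6
exp(-(3/2)D) f = 2x^6 - (65/4)x^5 + (435/8)x^4 - (767/8)x^3 + (1503/16)x^2 - (3105/64)x + 1323/128

the result is g(x) = 2x^6 - (65/4)x^5 + (435/8)x^4 - (767/8)x^3 + (1503/16)x^2 - (3105/64)x + 1323/128


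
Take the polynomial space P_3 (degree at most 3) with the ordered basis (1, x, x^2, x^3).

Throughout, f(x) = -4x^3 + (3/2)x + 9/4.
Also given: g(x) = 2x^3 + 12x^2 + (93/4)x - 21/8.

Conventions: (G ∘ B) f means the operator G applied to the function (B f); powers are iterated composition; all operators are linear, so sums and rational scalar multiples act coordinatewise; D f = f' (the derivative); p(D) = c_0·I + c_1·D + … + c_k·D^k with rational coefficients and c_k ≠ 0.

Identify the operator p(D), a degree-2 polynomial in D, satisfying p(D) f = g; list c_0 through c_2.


D^0 f = -4x^3 + (3/2)x + 9/4
D^1 f = -12x^2 + 3/2
D^2 f = -24x
matching coefficients of g against c_0 f + c_1 Df + … from the top degree down determines the c_i
solution: c_0 = -1/2, c_1 = -1, c_2 = -1

c_0 = -1/2, c_1 = -1, c_2 = -1


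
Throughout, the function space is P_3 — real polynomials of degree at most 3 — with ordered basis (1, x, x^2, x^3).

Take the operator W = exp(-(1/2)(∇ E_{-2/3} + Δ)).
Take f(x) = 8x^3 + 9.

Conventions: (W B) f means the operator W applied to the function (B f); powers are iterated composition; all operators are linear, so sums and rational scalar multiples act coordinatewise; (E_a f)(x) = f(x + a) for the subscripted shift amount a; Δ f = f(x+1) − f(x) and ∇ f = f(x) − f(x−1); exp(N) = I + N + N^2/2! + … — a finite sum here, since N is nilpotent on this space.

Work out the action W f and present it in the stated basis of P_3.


g(x) = 8x^3 - 24x^2 + 40x - 109/3

order-1 term: -24x^2 + 16x - 64/3
order-2 term: 24x - 16
order-3 term: -8
the series for exp(-(1/2)(∇ E_{-2/3} + Δ)) f terminates at order 3
exp(-(1/2)(∇ E_{-2/3} + Δ)) f = 8x^3 - 24x^2 + 40x - 109/3


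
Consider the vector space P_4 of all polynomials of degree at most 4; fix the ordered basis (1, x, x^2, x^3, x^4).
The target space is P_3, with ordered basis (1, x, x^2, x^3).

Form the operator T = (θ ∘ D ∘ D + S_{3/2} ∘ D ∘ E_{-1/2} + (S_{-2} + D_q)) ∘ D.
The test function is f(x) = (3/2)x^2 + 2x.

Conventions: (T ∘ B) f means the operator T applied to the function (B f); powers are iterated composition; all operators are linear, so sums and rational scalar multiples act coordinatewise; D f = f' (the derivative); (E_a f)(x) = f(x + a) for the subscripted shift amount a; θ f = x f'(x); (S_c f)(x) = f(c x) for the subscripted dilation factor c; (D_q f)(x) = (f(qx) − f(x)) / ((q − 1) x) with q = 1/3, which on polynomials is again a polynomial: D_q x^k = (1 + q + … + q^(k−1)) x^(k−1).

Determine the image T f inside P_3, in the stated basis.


D f = 3x + 2
D D f = 3
D D D f = 0
θ D D D f = 0
E_{-1/2} D f = 3x + 1/2
D E_{-1/2} D f = 3
S_{3/2} D E_{-1/2} D f = 3
S_{-2} D f = -6x + 2
D_q D f = 3
(S_{-2} + D_q) D f = -6x + 5
(θ ∘ D ∘ D + S_{3/2} ∘ D ∘ E_{-1/2} + (S_{-2} + D_q)) D f = -6x + 8

the result is g(x) = -6x + 8


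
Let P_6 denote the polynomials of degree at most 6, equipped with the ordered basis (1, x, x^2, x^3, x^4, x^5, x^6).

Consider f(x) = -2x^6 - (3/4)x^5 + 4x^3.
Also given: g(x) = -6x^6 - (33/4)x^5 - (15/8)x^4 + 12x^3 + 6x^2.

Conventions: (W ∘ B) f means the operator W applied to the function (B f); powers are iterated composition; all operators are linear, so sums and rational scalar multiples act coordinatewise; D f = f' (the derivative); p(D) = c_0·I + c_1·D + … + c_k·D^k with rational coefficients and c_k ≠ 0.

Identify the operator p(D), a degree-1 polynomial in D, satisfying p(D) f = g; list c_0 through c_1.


c_0 = 3, c_1 = 1/2

D^0 f = -2x^6 - (3/4)x^5 + 4x^3
D^1 f = -12x^5 - (15/4)x^4 + 12x^2
matching coefficients of g against c_0 f + c_1 Df + … from the top degree down determines the c_i
solution: c_0 = 3, c_1 = 1/2


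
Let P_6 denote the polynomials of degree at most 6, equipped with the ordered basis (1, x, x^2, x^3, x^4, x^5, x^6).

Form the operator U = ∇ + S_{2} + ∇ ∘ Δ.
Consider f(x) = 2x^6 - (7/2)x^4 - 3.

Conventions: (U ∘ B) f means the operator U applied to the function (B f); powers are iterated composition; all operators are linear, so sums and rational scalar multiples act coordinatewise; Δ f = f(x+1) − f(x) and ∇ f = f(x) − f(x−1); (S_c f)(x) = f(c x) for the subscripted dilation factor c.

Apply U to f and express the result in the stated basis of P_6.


the result is g(x) = 128x^6 + 12x^5 - 26x^4 + 26x^3 + 9x^2 - 2x - 9/2

∇ f = 12x^5 - 30x^4 + 26x^3 - 9x^2 - 2x + 3/2
S_{2} f = 128x^6 - 56x^4 - 3
Δ f = 12x^5 + 30x^4 + 26x^3 + 9x^2 - 2x - 3/2
∇ Δ f = 60x^4 + 18x^2 - 3
(∇ + S_{2} + ∇ ∘ Δ) f = 128x^6 + 12x^5 - 26x^4 + 26x^3 + 9x^2 - 2x - 9/2


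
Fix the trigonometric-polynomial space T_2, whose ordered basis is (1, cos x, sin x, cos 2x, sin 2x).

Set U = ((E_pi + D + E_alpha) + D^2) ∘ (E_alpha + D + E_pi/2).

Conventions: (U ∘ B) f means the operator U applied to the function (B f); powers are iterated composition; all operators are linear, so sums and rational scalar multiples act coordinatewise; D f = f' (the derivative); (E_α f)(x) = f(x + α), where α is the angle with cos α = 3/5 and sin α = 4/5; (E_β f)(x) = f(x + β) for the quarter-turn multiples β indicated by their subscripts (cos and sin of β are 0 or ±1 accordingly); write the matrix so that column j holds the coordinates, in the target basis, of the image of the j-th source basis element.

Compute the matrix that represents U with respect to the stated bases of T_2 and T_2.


the matrix is [[4, 0, 0, 0, 0]; [0, -147/25, -71/25, 0, 0]; [0, 71/25, -147/25, 0, 0]; [0, 0, 0, -2852/625, -8436/625]; [0, 0, 0, 8436/625, -2852/625]] (rows listed top to bottom)

image of 1: 4
image of cos x: -(147/25)cos x + (71/25)sin x
image of sin x: -(71/25)cos x - (147/25)sin x
image of cos 2x: -(2852/625)cos 2x + (8436/625)sin 2x
image of sin 2x: -(8436/625)cos 2x - (2852/625)sin 2x
each image's coordinates form column j of the matrix


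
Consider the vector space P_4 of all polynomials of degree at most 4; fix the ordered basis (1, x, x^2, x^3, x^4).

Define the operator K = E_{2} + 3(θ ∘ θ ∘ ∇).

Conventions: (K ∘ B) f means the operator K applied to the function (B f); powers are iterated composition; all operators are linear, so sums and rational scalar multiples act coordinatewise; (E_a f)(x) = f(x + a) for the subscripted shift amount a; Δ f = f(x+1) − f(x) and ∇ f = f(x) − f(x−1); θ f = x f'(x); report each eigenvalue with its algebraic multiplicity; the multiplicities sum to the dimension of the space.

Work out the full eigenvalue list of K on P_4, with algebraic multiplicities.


image of 1: 1
image of x: x + 2
image of x^2: x^2 + 10x + 4
image of x^3: x^3 + 42x^2 + 3x + 8
image of x^4: x^4 + 116x^3 - 48x^2 + 44x + 16
the matrix is upper triangular; its diagonal is (1, 1, 1, 1, 1)
for a triangular matrix the eigenvalues are the diagonal entries, with algebraic multiplicity their repetition count

λ = 1 (multiplicity 5)


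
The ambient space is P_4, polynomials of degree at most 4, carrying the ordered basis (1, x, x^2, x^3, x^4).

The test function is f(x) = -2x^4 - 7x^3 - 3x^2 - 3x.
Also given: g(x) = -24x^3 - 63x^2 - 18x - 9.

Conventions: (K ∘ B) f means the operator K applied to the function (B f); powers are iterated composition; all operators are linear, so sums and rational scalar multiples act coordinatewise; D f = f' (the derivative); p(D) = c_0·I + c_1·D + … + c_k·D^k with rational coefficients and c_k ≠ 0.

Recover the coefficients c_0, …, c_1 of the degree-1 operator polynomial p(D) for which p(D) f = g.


D^0 f = -2x^4 - 7x^3 - 3x^2 - 3x
D^1 f = -8x^3 - 21x^2 - 6x - 3
matching coefficients of g against c_0 f + c_1 Df + … from the top degree down determines the c_i
solution: c_0 = 0, c_1 = 3

p(D) = 3·D, i.e. c_0 = 0, c_1 = 3


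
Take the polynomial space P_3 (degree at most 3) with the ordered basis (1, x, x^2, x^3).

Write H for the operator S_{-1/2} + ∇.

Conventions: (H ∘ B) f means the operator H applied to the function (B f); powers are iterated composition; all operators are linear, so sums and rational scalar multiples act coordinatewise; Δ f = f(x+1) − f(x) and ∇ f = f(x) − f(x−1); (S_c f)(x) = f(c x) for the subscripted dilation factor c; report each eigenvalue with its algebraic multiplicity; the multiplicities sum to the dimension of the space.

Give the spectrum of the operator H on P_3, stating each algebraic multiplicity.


image of 1: 1
image of x: -(1/2)x + 1
image of x^2: (1/4)x^2 + 2x - 1
image of x^3: -(1/8)x^3 + 3x^2 - 3x + 1
the matrix is upper triangular; its diagonal is (1, -1/2, 1/4, -1/8)
for a triangular matrix the eigenvalues are the diagonal entries, with algebraic multiplicity their repetition count

λ = -1/2 (multiplicity 1), λ = -1/8 (multiplicity 1), λ = 1/4 (multiplicity 1), λ = 1 (multiplicity 1)


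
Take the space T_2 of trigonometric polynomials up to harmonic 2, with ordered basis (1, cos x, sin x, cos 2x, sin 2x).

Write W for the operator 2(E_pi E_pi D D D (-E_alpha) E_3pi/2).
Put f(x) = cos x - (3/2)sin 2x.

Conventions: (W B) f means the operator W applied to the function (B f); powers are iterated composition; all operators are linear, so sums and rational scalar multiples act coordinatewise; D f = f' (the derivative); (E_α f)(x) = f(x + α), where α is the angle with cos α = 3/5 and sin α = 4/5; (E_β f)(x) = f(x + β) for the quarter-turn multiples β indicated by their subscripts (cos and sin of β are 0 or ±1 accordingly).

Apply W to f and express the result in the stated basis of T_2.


g(x) = (6/5)cos x - (8/5)sin x - (168/25)cos 2x - (576/25)sin 2x

E_3pi/2 f = sin x + (3/2)sin 2x
E_alpha E_3pi/2 f = (4/5)cos x + (3/5)sin x + (36/25)cos 2x - (21/50)sin 2x
(-E_alpha) E_3pi/2 f = -(4/5)cos x - (3/5)sin x - (36/25)cos 2x + (21/50)sin 2x
D (-E_alpha) E_3pi/2 f = -(3/5)cos x + (4/5)sin x + (21/25)cos 2x + (72/25)sin 2x
D D (-E_alpha) E_3pi/2 f = (4/5)cos x + (3/5)sin x + (144/25)cos 2x - (42/25)sin 2x
D D D (-E_alpha) E_3pi/2 f = (3/5)cos x - (4/5)sin x - (84/25)cos 2x - (288/25)sin 2x
E_pi (D D D) (-E_alpha) E_3pi/2 f = -(3/5)cos x + (4/5)sin x - (84/25)cos 2x - (288/25)sin 2x
E_pi (E_pi D D D (-E_alpha)) E_3pi/2 f = (3/5)cos x - (4/5)sin x - (84/25)cos 2x - (288/25)sin 2x
(2(E_pi E_pi D D D (-E_alpha) E_3pi/2)) f = (6/5)cos x - (8/5)sin x - (168/25)cos 2x - (576/25)sin 2x


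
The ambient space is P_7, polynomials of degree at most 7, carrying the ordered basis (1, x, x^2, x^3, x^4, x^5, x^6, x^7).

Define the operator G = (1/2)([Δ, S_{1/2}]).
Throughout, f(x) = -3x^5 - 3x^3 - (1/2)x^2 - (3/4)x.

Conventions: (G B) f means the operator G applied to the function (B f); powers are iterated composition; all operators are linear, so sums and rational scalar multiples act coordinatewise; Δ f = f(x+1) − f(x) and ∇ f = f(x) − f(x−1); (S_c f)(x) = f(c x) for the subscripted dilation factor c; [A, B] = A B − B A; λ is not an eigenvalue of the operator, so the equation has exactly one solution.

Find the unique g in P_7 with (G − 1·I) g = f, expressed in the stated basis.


g(x) = 3x^5 - (15/64)x^4 + (831/512)x^3 - (24197/8192)x^2 - (89623/32768)x - 34331/131072

write g with unknown coordinates in the stated basis and equate coefficients in (G − 1·I) g = f
solving from the highest basis element down gives g = 3x^5 - (15/64)x^4 + (831/512)x^3 - (24197/8192)x^2 - (89623/32768)x - 34331/131072
check: G g = -(15/64)x^4 - (705/512)x^3 - (28293/8192)x^2 - (114199/32768)x - 34331/131072
so G g − 1·g = -3x^5 - 3x^3 - (1/2)x^2 - (3/4)x = f ✓


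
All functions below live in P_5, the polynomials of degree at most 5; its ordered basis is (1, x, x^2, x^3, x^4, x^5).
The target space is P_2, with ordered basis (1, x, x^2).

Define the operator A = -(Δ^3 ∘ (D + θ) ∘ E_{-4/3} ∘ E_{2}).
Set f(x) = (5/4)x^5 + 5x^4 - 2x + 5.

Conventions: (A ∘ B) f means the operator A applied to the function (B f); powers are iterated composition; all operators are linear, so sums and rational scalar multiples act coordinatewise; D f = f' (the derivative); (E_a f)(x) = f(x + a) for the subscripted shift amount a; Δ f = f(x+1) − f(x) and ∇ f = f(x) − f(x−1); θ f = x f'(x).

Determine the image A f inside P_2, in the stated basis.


E_{2} f = (5/4)x^5 + (35/2)x^4 + 90x^3 + 220x^2 + 258x + 121
E_{-4/3} E_{2} f = (5/4)x^5 + (55/6)x^4 + (170/9)x^3 + (460/27)x^2 + (418/81)x + 1171/243
D E_{-4/3} E_{2} f = (25/4)x^4 + (110/3)x^3 + (170/3)x^2 + (920/27)x + 418/81
θ E_{-4/3} E_{2} f = (25/4)x^5 + (110/3)x^4 + (170/3)x^3 + (920/27)x^2 + (418/81)x
(D + θ) E_{-4/3} E_{2} f = (25/4)x^5 + (515/12)x^4 + (280/3)x^3 + (2450/27)x^2 + (3178/81)x + 418/81
Δ (D + θ) E_{-4/3} E_{2} f = (125/4)x^4 + (1405/6)x^3 + 600x^2 + (71755/108)x + 44141/162
Δ Δ (D + θ) E_{-4/3} E_{2} f = 125x^3 + 890x^2 + (4055/2)x + 41305/27
Δ Δ Δ (D + θ) E_{-4/3} E_{2} f = 375x^2 + 2155x + 6085/2
(-(Δ^3 ∘ (D + θ) ∘ E_{-4/3} ∘ E_{2})) f = -375x^2 - 2155x - 6085/2

g(x) = -375x^2 - 2155x - 6085/2


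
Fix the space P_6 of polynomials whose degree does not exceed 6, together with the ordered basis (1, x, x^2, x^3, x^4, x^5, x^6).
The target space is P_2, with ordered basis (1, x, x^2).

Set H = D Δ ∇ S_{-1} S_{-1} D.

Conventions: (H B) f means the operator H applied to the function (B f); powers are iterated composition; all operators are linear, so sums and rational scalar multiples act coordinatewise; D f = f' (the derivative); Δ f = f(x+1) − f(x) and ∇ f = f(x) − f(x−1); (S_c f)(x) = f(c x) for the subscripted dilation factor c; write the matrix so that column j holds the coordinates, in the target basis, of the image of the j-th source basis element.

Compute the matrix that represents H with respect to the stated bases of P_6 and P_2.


the matrix is [[0, 0, 0, 0, 24, 0, 60]; [0, 0, 0, 0, 0, 120, 0]; [0, 0, 0, 0, 0, 0, 360]] (rows listed top to bottom)

image of 1: 0
image of x: 0
image of x^2: 0
image of x^3: 0
image of x^4: 24
image of x^5: 120x
image of x^6: 360x^2 + 60
each image's coordinates form column j of the matrix


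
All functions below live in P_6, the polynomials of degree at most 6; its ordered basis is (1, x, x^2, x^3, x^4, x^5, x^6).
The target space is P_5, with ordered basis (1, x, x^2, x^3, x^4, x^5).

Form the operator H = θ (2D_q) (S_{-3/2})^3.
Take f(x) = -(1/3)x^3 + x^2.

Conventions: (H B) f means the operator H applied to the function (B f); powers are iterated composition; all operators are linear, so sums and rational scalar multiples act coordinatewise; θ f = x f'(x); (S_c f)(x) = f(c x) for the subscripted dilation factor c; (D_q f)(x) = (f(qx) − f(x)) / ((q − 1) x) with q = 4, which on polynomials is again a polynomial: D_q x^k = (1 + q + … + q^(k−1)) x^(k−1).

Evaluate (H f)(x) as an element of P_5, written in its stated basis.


g(x) = (137781/128)x^2 + (3645/32)x

S_{-3/2} f = (9/8)x^3 + (9/4)x^2
S_{-3/2} S_{-3/2} f = -(243/64)x^3 + (81/16)x^2
S_{-3/2} S_{-3/2} S_{-3/2} f = (6561/512)x^3 + (729/64)x^2
D_q (S_{-3/2})^3 f = (137781/512)x^2 + (3645/64)x
(2D_q) (S_{-3/2})^3 f = (137781/256)x^2 + (3645/32)x
θ (2D_q) (S_{-3/2})^3 f = (137781/128)x^2 + (3645/32)x


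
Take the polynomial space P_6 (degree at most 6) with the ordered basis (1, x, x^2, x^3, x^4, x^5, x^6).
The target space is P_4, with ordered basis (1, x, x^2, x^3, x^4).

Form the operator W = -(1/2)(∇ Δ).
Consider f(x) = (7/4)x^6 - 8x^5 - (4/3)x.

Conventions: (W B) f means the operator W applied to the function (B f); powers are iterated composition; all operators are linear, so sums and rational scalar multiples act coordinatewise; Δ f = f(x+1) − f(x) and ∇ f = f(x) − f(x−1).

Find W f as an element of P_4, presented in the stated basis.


the image equals g(x) = -(105/4)x^4 + 80x^3 - (105/4)x^2 + 40x - 7/4

Δ f = (21/2)x^5 - (55/4)x^4 - 45x^3 - (215/4)x^2 - (59/2)x - 91/12
∇ Δ f = (105/2)x^4 - 160x^3 + (105/2)x^2 - 80x + 7/2
(-(1/2)(∇ Δ)) f = -(105/4)x^4 + 80x^3 - (105/4)x^2 + 40x - 7/4


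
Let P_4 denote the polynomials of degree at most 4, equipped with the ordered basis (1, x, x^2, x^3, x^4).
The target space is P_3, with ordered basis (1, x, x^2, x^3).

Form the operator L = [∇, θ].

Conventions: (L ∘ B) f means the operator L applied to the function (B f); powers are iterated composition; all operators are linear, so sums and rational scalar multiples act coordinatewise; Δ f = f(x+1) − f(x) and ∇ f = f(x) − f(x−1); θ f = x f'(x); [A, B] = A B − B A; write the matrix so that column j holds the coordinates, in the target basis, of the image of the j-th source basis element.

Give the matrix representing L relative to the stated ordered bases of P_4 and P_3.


image of 1: 0
image of x: 1
image of x^2: 2x - 2
image of x^3: 3x^2 - 6x + 3
image of x^4: 4x^3 - 12x^2 + 12x - 4
each image's coordinates form column j of the matrix

the matrix is [[0, 1, -2, 3, -4]; [0, 0, 2, -6, 12]; [0, 0, 0, 3, -12]; [0, 0, 0, 0, 4]] (rows listed top to bottom)


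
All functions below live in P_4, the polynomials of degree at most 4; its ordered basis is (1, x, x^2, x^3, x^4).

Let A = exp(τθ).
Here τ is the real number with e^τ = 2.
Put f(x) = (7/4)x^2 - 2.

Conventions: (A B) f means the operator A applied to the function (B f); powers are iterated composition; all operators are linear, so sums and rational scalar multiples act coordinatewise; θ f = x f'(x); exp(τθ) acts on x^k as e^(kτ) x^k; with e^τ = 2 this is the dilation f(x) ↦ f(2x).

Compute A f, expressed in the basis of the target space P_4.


exp(τθ) x^k = e^(kτ) x^k; with e^τ = 2 this sends x^k to 2^k x^k
x^2 ↦ 4 x^2
applying this coordinatewise to f: exp(τθ) f = 7x^2 - 2

g(x) = 7x^2 - 2


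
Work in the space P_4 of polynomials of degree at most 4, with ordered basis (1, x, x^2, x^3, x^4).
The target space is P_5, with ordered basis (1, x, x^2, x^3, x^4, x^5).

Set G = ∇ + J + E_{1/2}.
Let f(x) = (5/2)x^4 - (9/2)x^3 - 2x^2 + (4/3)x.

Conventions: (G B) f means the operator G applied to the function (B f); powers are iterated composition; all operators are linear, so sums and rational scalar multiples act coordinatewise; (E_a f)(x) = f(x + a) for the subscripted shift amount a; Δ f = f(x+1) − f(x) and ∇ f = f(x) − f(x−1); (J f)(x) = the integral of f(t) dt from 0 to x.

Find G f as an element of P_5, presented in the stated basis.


the result is g(x) = (1/2)x^5 + (11/8)x^4 + (59/6)x^3 - (197/6)x^2 + (401/24)x - 125/32

∇ f = 10x^3 - (57/2)x^2 + (39/2)x - 11/3
J f = (1/2)x^5 - (9/8)x^4 - (2/3)x^3 + (2/3)x^2
E_{1/2} f = (5/2)x^4 + (1/2)x^3 - 5x^2 - (67/24)x - 23/96
(∇ + J + E_{1/2}) f = (1/2)x^5 + (11/8)x^4 + (59/6)x^3 - (197/6)x^2 + (401/24)x - 125/32


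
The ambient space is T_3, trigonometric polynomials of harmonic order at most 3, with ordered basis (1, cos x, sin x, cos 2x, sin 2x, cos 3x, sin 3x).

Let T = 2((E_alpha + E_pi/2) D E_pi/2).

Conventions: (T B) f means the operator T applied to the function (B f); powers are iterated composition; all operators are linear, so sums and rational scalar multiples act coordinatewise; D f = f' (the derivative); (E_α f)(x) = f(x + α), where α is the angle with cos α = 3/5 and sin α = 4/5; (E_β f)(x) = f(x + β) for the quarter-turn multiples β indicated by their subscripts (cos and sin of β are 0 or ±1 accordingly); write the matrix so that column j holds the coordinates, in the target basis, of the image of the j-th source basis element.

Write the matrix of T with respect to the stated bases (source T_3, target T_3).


the matrix is [[0, 0, 0, 0, 0, 0, 0]; [0, -6/5, -18/5, 0, 0, 0, 0]; [0, 18/5, -6/5, 0, 0, 0, 0]; [0, 0, 0, 96/25, 128/25, 0, 0]; [0, 0, 0, -128/25, 96/25, 0, 0]; [0, 0, 0, 0, 0, -702/125, -486/125]; [0, 0, 0, 0, 0, 486/125, -702/125]] (rows listed top to bottom)

image of 1: 0
image of cos x: -(6/5)cos x + (18/5)sin x
image of sin x: -(18/5)cos x - (6/5)sin x
image of cos 2x: (96/25)cos 2x - (128/25)sin 2x
image of sin 2x: (128/25)cos 2x + (96/25)sin 2x
image of cos 3x: -(702/125)cos 3x + (486/125)sin 3x
image of sin 3x: -(486/125)cos 3x - (702/125)sin 3x
each image's coordinates form column j of the matrix


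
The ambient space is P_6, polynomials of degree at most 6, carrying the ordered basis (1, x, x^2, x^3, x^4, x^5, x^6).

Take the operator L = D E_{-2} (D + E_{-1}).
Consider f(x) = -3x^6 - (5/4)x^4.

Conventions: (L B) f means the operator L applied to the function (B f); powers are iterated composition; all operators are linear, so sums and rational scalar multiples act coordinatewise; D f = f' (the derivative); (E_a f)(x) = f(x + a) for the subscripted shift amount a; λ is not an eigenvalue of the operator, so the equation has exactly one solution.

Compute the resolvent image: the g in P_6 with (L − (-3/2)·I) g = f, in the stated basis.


write g with unknown coordinates in the stated basis and equate coefficients in (L − (-3/2)·I) g = f
solving from the highest basis element down gives g = -2x^6 + 8x^5 - (215/2)x^4 + 900x^3 - 5520x^2 + 22420x - 136732/3
check: L g = -12x^5 + 160x^4 - 1350x^3 + 8280x^2 - 33630x + 68366
so L g − (-3/2)·g = -3x^6 - (5/4)x^4 = f ✓

g(x) = -2x^6 + 8x^5 - (215/2)x^4 + 900x^3 - 5520x^2 + 22420x - 136732/3


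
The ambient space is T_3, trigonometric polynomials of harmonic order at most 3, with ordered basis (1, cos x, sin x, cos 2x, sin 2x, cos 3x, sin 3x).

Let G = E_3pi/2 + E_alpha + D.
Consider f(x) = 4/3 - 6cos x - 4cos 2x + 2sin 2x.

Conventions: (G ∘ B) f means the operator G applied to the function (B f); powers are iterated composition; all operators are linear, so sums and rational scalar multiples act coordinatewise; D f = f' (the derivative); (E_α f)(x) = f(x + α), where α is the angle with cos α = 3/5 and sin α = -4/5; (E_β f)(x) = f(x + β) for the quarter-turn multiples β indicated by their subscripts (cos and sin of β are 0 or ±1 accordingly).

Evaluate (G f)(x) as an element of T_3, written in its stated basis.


E_3pi/2 f = 4/3 - 6sin x + 4cos 2x - 2sin 2x
E_alpha f = 4/3 - (18/5)cos x - (24/5)sin x - (4/5)cos 2x - (22/5)sin 2x
D f = 6sin x + 4cos 2x + 8sin 2x
(E_3pi/2 + E_alpha + D) f = 8/3 - (18/5)cos x - (24/5)sin x + (36/5)cos 2x + (8/5)sin 2x

the result is g(x) = 8/3 - (18/5)cos x - (24/5)sin x + (36/5)cos 2x + (8/5)sin 2x


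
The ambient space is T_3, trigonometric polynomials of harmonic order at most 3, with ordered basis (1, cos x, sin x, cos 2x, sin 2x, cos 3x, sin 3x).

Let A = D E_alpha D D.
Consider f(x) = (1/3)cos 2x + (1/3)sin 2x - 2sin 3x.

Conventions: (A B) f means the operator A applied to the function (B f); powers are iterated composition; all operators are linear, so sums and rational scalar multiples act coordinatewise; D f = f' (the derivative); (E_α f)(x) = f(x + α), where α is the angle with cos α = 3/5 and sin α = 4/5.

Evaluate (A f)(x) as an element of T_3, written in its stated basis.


the image equals g(x) = (248/75)cos 2x + (136/75)sin 2x - (6318/125)cos 3x - (2376/125)sin 3x

D f = (2/3)cos 2x - (2/3)sin 2x - 6cos 3x
D D f = -(4/3)cos 2x - (4/3)sin 2x + 18sin 3x
E_alpha (D D) f = -(68/75)cos 2x + (124/75)sin 2x + (792/125)cos 3x - (2106/125)sin 3x
D (E_alpha D D) f = (248/75)cos 2x + (136/75)sin 2x - (6318/125)cos 3x - (2376/125)sin 3x


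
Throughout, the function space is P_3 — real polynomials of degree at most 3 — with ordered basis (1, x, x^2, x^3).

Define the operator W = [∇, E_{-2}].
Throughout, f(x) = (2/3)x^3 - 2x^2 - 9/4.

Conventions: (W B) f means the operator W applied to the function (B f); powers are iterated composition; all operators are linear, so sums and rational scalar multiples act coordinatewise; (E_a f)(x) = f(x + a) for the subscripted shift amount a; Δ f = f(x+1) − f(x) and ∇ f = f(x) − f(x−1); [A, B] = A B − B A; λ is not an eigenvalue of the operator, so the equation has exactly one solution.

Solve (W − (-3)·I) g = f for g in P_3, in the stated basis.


g(x) = (2/9)x^3 - (2/3)x^2 - 3/4

write g with unknown coordinates in the stated basis and equate coefficients in (W − (-3)·I) g = f
solving from the highest basis element down gives g = (2/9)x^3 - (2/3)x^2 - 3/4
check: W g = 0
so W g − (-3)·g = (2/3)x^3 - 2x^2 - 9/4 = f ✓


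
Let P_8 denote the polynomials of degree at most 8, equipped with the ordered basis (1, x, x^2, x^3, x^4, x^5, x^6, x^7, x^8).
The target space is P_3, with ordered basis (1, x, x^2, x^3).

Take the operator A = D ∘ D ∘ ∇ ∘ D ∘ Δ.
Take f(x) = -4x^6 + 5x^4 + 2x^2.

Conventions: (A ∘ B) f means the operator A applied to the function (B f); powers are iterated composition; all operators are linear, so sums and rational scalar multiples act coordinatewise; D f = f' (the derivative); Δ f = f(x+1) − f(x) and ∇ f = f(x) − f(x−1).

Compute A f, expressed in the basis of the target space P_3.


Δ f = -24x^5 - 60x^4 - 60x^3 - 30x^2 + 3
D Δ f = -120x^4 - 240x^3 - 180x^2 - 60x
∇ D Δ f = -480x^3 - 120x
D ∇ D Δ f = -1440x^2 - 120
D D ∇ D Δ f = -2880x

the image equals g(x) = -2880x


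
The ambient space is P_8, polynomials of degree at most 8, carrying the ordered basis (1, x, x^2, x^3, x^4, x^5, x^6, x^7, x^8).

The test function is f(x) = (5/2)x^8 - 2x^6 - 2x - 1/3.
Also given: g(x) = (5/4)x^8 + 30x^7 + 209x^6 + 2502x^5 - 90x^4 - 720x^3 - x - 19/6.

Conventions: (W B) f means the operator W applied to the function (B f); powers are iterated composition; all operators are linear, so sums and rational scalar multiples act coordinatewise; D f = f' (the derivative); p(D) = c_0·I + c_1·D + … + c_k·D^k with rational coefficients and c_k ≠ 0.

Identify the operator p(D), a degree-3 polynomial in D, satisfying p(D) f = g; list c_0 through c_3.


p(D) = (1/2)·I + (3/2)·D + (3/2)·D^2 + 3·D^3, i.e. c_0 = 1/2, c_1 = 3/2, c_2 = 3/2, c_3 = 3

D^0 f = (5/2)x^8 - 2x^6 - 2x - 1/3
D^1 f = 20x^7 - 12x^5 - 2
D^2 f = 140x^6 - 60x^4
D^3 f = 840x^5 - 240x^3
matching coefficients of g against c_0 f + c_1 Df + … from the top degree down determines the c_i
solution: c_0 = 1/2, c_1 = 3/2, c_2 = 3/2, c_3 = 3


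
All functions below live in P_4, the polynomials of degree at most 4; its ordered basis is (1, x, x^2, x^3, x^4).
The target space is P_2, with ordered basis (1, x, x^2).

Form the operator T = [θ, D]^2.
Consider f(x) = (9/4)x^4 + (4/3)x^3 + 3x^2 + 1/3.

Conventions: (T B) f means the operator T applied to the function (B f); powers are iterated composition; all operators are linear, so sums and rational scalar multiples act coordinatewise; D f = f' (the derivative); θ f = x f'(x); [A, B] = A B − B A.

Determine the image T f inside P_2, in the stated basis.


D f = 9x^3 + 4x^2 + 6x
θ D f = 27x^3 + 8x^2 + 6x
θ f = 9x^4 + 4x^3 + 6x^2
D θ f = 36x^3 + 12x^2 + 12x
[θ, D] f = -9x^3 - 4x^2 - 6x
D [θ, D] f = -27x^2 - 8x - 6
θ D [θ, D] f = -54x^2 - 8x
θ [θ, D] f = -27x^3 - 8x^2 - 6x
D θ [θ, D] f = -81x^2 - 16x - 6
[θ, D] [θ, D] f = 27x^2 + 8x + 6

g(x) = 27x^2 + 8x + 6


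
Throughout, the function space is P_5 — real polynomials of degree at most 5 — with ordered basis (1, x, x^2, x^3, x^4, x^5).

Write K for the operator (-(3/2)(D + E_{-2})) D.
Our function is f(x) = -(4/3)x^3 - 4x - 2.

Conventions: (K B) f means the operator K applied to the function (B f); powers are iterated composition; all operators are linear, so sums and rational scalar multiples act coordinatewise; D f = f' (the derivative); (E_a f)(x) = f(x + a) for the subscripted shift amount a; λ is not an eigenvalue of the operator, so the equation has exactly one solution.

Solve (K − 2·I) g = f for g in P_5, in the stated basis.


g(x) = (2/3)x^3 - (3/2)x^2 + (29/4)x - 203/16

write g with unknown coordinates in the stated basis and equate coefficients in (K − 2·I) g = f
solving from the highest basis element down gives g = (2/3)x^3 - (3/2)x^2 + (29/4)x - 203/16
check: K g = -3x^2 + (21/2)x - 219/8
so K g − 2·g = -(4/3)x^3 - 4x - 2 = f ✓


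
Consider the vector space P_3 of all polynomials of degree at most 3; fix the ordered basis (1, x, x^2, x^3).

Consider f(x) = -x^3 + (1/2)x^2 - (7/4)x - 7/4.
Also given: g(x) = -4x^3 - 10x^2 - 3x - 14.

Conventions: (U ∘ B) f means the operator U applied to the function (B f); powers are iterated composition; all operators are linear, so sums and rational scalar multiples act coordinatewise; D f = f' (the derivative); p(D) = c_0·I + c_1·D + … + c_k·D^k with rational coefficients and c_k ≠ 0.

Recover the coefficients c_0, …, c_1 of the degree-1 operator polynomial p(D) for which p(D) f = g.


D^0 f = -x^3 + (1/2)x^2 - (7/4)x - 7/4
D^1 f = -3x^2 + x - 7/4
matching coefficients of g against c_0 f + c_1 Df + … from the top degree down determines the c_i
solution: c_0 = 4, c_1 = 4

c_0 = 4, c_1 = 4


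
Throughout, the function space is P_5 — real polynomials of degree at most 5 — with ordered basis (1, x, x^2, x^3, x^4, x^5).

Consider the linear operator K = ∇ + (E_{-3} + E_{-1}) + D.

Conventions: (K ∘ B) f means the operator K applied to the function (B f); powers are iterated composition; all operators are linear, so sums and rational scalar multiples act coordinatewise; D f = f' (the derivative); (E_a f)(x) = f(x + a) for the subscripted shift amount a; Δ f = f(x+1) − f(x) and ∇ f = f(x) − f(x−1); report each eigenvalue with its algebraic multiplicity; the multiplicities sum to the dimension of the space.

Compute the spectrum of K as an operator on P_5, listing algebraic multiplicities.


image of 1: 2
image of x: 2x - 2
image of x^2: 2x^2 - 4x + 9
image of x^3: 2x^3 - 6x^2 + 27x - 27
image of x^4: 2x^4 - 8x^3 + 54x^2 - 108x + 81
image of x^5: 2x^5 - 10x^4 + 90x^3 - 270x^2 + 405x - 243
the matrix is upper triangular; its diagonal is (2, 2, 2, 2, 2, 2)
for a triangular matrix the eigenvalues are the diagonal entries, with algebraic multiplicity their repetition count

λ = 2 (multiplicity 6)


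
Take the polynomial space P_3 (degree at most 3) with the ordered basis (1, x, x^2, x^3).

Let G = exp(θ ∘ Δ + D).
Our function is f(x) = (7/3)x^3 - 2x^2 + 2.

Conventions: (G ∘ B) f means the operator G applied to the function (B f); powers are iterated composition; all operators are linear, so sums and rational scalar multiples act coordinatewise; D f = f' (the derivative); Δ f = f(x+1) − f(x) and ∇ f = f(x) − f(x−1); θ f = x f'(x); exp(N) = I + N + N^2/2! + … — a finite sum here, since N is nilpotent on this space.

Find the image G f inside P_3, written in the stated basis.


order-1 term: 21x^2 - x
order-2 term: 42x - 1/2
order-3 term: 14
the series for exp(θ ∘ Δ + D) f terminates at order 3
exp(θ ∘ Δ + D) f = (7/3)x^3 + 19x^2 + 41x + 31/2

g(x) = (7/3)x^3 + 19x^2 + 41x + 31/2


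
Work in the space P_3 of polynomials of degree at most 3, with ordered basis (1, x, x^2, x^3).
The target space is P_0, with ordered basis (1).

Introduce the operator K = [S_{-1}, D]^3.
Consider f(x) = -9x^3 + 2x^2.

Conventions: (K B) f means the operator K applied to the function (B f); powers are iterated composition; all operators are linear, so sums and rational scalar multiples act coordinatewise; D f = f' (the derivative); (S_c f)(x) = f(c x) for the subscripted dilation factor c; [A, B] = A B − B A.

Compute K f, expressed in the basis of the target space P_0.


g(x) = 432

D f = -27x^2 + 4x
S_{-1} D f = -27x^2 - 4x
S_{-1} f = 9x^3 + 2x^2
D S_{-1} f = 27x^2 + 4x
[S_{-1}, D] f = -54x^2 - 8x
D [S_{-1}, D] f = -108x - 8
S_{-1} D [S_{-1}, D] f = 108x - 8
S_{-1} [S_{-1}, D] f = -54x^2 + 8x
D S_{-1} [S_{-1}, D] f = -108x + 8
[S_{-1}, D] [S_{-1}, D] f = 216x - 16
D [S_{-1}, D] [S_{-1}, D] f = 216
S_{-1} D [S_{-1}, D] [S_{-1}, D] f = 216
S_{-1} [S_{-1}, D] [S_{-1}, D] f = -216x - 16
D S_{-1} [S_{-1}, D] [S_{-1}, D] f = -216
[S_{-1}, D] [S_{-1}, D] [S_{-1}, D] f = 432


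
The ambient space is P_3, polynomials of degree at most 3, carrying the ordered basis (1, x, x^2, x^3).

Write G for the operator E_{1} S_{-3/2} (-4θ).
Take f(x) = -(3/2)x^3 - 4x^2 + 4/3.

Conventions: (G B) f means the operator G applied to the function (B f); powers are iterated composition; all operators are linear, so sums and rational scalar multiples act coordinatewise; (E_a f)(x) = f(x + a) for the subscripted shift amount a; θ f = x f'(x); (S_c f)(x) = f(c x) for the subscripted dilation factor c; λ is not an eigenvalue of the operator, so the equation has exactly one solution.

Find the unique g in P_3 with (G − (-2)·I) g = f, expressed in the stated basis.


write g with unknown coordinates in the stated basis and equate coefficients in (G − (-2)·I) g = f
solving from the highest basis element down gives g = -(3/85)x^3 - (49/2720)x^2 + (495/1088)x - 2377/16320
check: G g = -(243/170)x^3 - (5391/1360)x^2 - (495/544)x + 4419/2720
so G g − (-2)·g = -(3/2)x^3 - 4x^2 + 4/3 = f ✓

the result is g(x) = -(3/85)x^3 - (49/2720)x^2 + (495/1088)x - 2377/16320
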